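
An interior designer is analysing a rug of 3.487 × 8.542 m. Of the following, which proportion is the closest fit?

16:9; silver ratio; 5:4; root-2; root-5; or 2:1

8.542/3.487 ≈ 2.450. Nearest candidates are silver ratio (2.414, off by 0.036) and root-5 (2.236, off by 0.214).

silver ratio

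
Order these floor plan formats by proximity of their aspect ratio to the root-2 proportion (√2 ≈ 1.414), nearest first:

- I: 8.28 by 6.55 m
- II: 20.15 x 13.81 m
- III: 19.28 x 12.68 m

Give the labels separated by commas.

II, III, I

I: 8.28/6.55 ≈ 1.264 → |1.264 − 1.414| = 0.150
II: 20.15/13.81 ≈ 1.459 → |1.459 − 1.414| = 0.045
III: 19.28/12.68 ≈ 1.521 → |1.521 − 1.414| = 0.107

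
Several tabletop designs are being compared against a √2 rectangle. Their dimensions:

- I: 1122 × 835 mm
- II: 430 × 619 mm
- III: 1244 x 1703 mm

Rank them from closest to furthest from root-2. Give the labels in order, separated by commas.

II, III, I

Ratios: I = 1122 / 835 ≈ 1.344; II = 619 / 430 ≈ 1.440; III = 1703 / 1244 ≈ 1.369.
|Δ from 1.414|: I 0.070; II 0.026; III 0.045.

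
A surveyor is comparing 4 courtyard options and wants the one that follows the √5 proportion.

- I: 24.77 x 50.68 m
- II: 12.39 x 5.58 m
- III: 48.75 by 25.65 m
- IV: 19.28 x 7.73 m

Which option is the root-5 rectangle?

II

Ratios (long/short): I ≈ 2.046; II ≈ 2.220; III ≈ 1.901; IV ≈ 2.494.
root-5 ≈ 2.236; option II is nearest (Δ 0.016).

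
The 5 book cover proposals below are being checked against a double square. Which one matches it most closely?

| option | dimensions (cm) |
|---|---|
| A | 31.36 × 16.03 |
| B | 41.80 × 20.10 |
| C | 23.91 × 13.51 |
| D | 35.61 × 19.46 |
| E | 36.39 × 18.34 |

E

Target 2:1 ≈ 2.000.
A: 1.956 (Δ0.044)  B: 2.080 (Δ0.080)  C: 1.770 (Δ0.230)  D: 1.830 (Δ0.170)  E: 1.984 (Δ0.016)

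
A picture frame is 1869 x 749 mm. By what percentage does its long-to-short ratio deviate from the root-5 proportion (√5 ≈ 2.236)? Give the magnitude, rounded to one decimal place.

11.6%

Ratio = 1869 / 749 ≈ 2.4953.
Ideal root-5 ≈ 2.2361. |2.4953 − 2.2361| / 2.2361 ≈ 11.59% → 11.6%.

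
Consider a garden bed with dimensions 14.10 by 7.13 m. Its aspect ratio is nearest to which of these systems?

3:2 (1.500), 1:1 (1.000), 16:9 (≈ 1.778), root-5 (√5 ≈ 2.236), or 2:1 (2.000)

2:1

14.10/7.13 ≈ 1.978. Nearest candidates are 2:1 (2.000, off by 0.022) and 16:9 (1.778, off by 0.200).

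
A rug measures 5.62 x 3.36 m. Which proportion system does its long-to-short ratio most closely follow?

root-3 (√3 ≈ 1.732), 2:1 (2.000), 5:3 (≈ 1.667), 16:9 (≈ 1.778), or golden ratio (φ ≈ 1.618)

Ratio = 5.62 / 3.36 ≈ 1.673.
Distances: root-3 1.732 (Δ 0.059); 2:1 2.000 (Δ 0.327); 5:3 1.667 (Δ 0.006); 16:9 1.778 (Δ 0.105); golden ratio 1.618 (Δ 0.055).

5:3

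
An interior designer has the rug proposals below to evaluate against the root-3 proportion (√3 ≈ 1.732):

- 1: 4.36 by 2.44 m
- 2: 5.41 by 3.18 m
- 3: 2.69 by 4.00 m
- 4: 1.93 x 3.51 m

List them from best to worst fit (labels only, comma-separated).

2, 1, 4, 3

1: 4.36/2.44 ≈ 1.787 → |1.787 − 1.732| = 0.055
2: 5.41/3.18 ≈ 1.701 → |1.701 − 1.732| = 0.031
3: 4.00/2.69 ≈ 1.487 → |1.487 − 1.732| = 0.245
4: 3.51/1.93 ≈ 1.819 → |1.819 − 1.732| = 0.087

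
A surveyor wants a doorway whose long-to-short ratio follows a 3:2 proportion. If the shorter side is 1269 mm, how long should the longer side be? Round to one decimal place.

1903.5 mm

3:2 = 1.50000.
Longer side = 1269 × 1.50000 ≈ 1903.500 → 1903.5 mm.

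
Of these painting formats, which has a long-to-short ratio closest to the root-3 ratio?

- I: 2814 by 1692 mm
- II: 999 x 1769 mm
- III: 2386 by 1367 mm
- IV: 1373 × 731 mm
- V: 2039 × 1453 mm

Ratios (long/short): I ≈ 1.663; II ≈ 1.771; III ≈ 1.745; IV ≈ 1.878; V ≈ 1.403.
root-3 ≈ 1.732; option III is nearest (Δ 0.013).

III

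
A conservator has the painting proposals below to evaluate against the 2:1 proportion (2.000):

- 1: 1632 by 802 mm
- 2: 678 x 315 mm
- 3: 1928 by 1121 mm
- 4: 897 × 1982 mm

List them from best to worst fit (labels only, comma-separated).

1: 1632/802 ≈ 2.035 → |2.035 − 2.000| = 0.035
2: 678/315 ≈ 2.152 → |2.152 − 2.000| = 0.152
3: 1928/1121 ≈ 1.720 → |1.720 − 2.000| = 0.280
4: 1982/897 ≈ 2.210 → |2.210 − 2.000| = 0.210

1, 2, 4, 3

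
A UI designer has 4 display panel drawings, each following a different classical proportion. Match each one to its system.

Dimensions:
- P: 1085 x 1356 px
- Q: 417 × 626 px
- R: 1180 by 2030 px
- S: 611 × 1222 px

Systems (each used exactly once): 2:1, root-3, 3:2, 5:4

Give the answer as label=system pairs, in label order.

P=5:4, Q=3:2, R=root-3, S=2:1

P = 1356/1085 ≈ 1.250 → 5:4 (1.250)
Q = 626/417 ≈ 1.501 → 3:2 (1.500)
R = 2030/1180 ≈ 1.720 → root-3 (1.732)
S = 1222/611 ≈ 2.000 → 2:1 (2.000)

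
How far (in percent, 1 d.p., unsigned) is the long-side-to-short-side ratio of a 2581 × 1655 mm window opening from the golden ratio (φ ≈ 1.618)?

3.6%

Ratio = 2581 / 1655 ≈ 1.5595.
Ideal golden ratio ≈ 1.6180. |1.5595 − 1.6180| / 1.6180 ≈ 3.62% → 3.6%.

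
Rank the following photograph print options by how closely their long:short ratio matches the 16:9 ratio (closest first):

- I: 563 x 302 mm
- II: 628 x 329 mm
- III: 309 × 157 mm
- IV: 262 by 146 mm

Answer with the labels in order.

IV, I, II, III

I: 563/302 ≈ 1.864 → |1.864 − 1.778| = 0.086
II: 628/329 ≈ 1.909 → |1.909 − 1.778| = 0.131
III: 309/157 ≈ 1.968 → |1.968 − 1.778| = 0.190
IV: 262/146 ≈ 1.795 → |1.795 − 1.778| = 0.017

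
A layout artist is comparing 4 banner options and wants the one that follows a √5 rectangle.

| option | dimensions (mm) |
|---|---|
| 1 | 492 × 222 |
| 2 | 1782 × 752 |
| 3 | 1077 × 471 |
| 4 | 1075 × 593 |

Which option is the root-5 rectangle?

Target root-5 ≈ 2.236.
1: 2.216 (Δ0.020)  2: 2.370 (Δ0.134)  3: 2.287 (Δ0.051)  4: 1.813 (Δ0.423)

1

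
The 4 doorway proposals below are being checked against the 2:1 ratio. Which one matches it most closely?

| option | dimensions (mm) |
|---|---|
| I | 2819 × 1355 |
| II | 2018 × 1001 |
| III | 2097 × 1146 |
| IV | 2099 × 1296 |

Ratios (long/short): I ≈ 2.080; II ≈ 2.016; III ≈ 1.830; IV ≈ 1.620.
2:1 ≈ 2.000; option II is nearest (Δ 0.016).

II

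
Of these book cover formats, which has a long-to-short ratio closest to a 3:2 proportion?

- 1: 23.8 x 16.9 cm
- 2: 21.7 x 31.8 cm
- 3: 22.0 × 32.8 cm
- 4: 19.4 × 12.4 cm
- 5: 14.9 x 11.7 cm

Target 3:2 ≈ 1.500.
1: 1.408 (Δ0.092)  2: 1.465 (Δ0.035)  3: 1.491 (Δ0.009)  4: 1.565 (Δ0.065)  5: 1.274 (Δ0.226)

3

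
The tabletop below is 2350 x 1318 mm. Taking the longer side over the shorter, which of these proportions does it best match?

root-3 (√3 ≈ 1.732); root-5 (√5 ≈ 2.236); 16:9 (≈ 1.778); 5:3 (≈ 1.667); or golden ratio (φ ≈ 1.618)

16:9

Ratio = 2350 / 1318 ≈ 1.783.
Distances: root-3 1.732 (Δ 0.051); root-5 2.236 (Δ 0.453); 16:9 1.778 (Δ 0.005); 5:3 1.667 (Δ 0.116); golden ratio 1.618 (Δ 0.165).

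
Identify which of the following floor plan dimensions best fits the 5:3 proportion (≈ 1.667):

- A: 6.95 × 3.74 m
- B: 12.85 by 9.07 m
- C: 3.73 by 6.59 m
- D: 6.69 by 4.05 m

D

Target 5:3 ≈ 1.667.
A: 1.858 (Δ0.191)  B: 1.417 (Δ0.250)  C: 1.767 (Δ0.100)  D: 1.652 (Δ0.015)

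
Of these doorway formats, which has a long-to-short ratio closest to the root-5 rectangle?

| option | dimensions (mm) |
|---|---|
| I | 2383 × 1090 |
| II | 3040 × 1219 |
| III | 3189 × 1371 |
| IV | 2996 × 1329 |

IV

Target root-5 ≈ 2.236.
I: 2.186 (Δ0.050)  II: 2.494 (Δ0.258)  III: 2.326 (Δ0.090)  IV: 2.254 (Δ0.018)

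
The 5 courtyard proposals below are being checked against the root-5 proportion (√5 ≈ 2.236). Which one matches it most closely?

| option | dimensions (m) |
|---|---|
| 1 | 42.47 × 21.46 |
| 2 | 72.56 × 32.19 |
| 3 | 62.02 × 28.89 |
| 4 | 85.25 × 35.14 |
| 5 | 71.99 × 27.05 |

Ratios (long/short): 1 ≈ 1.979; 2 ≈ 2.254; 3 ≈ 2.147; 4 ≈ 2.426; 5 ≈ 2.661.
root-5 ≈ 2.236; option 2 is nearest (Δ 0.018).

2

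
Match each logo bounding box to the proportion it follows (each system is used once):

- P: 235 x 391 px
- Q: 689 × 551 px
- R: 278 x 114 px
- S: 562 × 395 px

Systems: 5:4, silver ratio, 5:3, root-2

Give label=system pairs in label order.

P=5:3, Q=5:4, R=silver ratio, S=root-2

P = 391/235 ≈ 1.664 → 5:3 (1.667)
Q = 689/551 ≈ 1.250 → 5:4 (1.250)
R = 278/114 ≈ 2.439 → silver ratio (2.414)
S = 562/395 ≈ 1.423 → root-2 (1.414)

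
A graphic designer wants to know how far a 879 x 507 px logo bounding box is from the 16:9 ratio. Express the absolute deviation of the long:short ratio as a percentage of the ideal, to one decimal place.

Ratio = 879 / 507 ≈ 1.7337.
Ideal 16:9 ≈ 1.7778. |1.7337 − 1.7778| / 1.7778 ≈ 2.48% → 2.5%.

2.5%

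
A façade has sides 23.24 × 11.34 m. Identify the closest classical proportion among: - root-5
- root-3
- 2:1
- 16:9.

23.24/11.34 ≈ 2.049. Nearest candidates are 2:1 (2.000, off by 0.049) and root-5 (2.236, off by 0.187).

2:1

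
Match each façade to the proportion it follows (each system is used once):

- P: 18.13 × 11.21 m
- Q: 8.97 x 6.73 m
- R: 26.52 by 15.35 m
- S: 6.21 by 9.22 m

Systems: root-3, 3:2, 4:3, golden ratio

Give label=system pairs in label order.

P=golden ratio, Q=4:3, R=root-3, S=3:2

Ratios: P ≈ 1.617; Q ≈ 1.333; R ≈ 1.728; S ≈ 1.485.
Targets: root-3 ≈ 1.732; 3:2 ≈ 1.500; 4:3 ≈ 1.333; golden ratio ≈ 1.618.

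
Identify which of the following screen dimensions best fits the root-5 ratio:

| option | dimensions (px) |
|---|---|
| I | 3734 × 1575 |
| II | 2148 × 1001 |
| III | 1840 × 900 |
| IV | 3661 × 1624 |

Ratios (long/short): I ≈ 2.371; II ≈ 2.146; III ≈ 2.044; IV ≈ 2.254.
root-5 ≈ 2.236; option IV is nearest (Δ 0.018).

IV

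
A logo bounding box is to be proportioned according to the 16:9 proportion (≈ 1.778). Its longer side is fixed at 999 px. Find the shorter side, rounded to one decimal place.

16:9 ≈ 1.77778.
Shorter side = 999 ÷ 1.77778 ≈ 561.937 → 561.9 px.

561.9 px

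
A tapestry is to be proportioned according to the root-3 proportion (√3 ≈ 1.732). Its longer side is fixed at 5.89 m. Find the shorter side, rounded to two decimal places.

3.40 m

root-3 ≈ 1.73205.
Shorter side = 5.89 ÷ 1.73205 ≈ 3.4006 → 3.40 m.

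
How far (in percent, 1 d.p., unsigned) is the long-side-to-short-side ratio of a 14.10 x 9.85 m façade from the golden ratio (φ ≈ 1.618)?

11.5%

Ratio = 14.10 / 9.85 ≈ 1.4315.
Ideal golden ratio ≈ 1.6180. |1.4315 − 1.6180| / 1.6180 ≈ 11.53% → 11.5%.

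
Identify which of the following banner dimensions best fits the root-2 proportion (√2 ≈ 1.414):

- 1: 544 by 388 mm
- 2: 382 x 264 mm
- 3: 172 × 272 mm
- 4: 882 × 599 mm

1

Target root-2 ≈ 1.414.
1: 1.402 (Δ0.012)  2: 1.447 (Δ0.033)  3: 1.581 (Δ0.167)  4: 1.472 (Δ0.058)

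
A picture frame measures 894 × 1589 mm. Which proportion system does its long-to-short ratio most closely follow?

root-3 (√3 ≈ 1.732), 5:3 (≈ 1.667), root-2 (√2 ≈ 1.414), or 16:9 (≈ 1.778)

16:9

1589/894 ≈ 1.777. Nearest candidates are 16:9 (1.778, off by 0.001) and root-3 (1.732, off by 0.045).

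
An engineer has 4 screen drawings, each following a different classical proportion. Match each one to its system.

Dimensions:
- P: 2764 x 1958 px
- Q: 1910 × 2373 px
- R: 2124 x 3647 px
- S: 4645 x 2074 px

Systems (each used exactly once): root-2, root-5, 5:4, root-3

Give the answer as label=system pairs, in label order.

P=root-2, Q=5:4, R=root-3, S=root-5

Ratios: P ≈ 1.412; Q ≈ 1.242; R ≈ 1.717; S ≈ 2.240.
Targets: root-2 ≈ 1.414; root-5 ≈ 2.236; 5:4 ≈ 1.250; root-3 ≈ 1.732.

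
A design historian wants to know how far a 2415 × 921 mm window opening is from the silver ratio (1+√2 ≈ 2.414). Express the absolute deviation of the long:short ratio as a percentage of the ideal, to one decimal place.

Ratio = 2415 / 921 ≈ 2.6221.
Ideal silver ratio ≈ 2.4142. |2.6221 − 2.4142| / 2.4142 ≈ 8.61% → 8.6%.

8.6%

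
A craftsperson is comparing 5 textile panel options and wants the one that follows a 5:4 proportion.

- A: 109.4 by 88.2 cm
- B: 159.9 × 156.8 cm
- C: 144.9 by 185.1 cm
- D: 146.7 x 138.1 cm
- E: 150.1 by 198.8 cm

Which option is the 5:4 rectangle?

A

Ratios (long/short): A ≈ 1.240; B ≈ 1.020; C ≈ 1.277; D ≈ 1.062; E ≈ 1.324.
5:4 ≈ 1.250; option A is nearest (Δ 0.010).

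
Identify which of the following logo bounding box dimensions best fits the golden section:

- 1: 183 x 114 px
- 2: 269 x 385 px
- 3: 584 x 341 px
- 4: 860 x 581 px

Target golden ratio ≈ 1.618.
1: 1.605 (Δ0.013)  2: 1.431 (Δ0.187)  3: 1.713 (Δ0.095)  4: 1.480 (Δ0.138)

1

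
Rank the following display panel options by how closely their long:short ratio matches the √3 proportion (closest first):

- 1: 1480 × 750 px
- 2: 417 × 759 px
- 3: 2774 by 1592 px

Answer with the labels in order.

3, 2, 1

1: 1480/750 ≈ 1.973 → |1.973 − 1.732| = 0.241
2: 759/417 ≈ 1.820 → |1.820 − 1.732| = 0.088
3: 2774/1592 ≈ 1.742 → |1.742 − 1.732| = 0.010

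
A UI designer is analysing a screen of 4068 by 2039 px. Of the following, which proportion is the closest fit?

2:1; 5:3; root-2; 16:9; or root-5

Ratio = 4068 / 2039 ≈ 1.995.
Distances: 2:1 2.000 (Δ 0.005); 5:3 1.667 (Δ 0.328); root-2 1.414 (Δ 0.581); 16:9 1.778 (Δ 0.217); root-5 2.236 (Δ 0.241).

2:1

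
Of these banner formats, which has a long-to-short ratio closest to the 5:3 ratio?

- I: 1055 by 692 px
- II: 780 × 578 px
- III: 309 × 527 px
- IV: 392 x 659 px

Target 5:3 ≈ 1.667.
I: 1.525 (Δ0.142)  II: 1.349 (Δ0.318)  III: 1.706 (Δ0.039)  IV: 1.681 (Δ0.014)

IV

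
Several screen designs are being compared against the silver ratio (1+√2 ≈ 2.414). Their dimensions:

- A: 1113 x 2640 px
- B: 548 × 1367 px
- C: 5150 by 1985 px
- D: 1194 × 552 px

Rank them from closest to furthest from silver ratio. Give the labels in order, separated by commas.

A, B, C, D

Ratios: A = 2640 / 1113 ≈ 2.372; B = 1367 / 548 ≈ 2.495; C = 5150 / 1985 ≈ 2.594; D = 1194 / 552 ≈ 2.163.
|Δ from 2.414|: A 0.042; B 0.081; C 0.180; D 0.251.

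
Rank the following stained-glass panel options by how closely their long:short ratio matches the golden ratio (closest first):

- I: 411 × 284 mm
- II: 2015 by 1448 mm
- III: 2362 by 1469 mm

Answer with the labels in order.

III, I, II

Ratios: I = 411 / 284 ≈ 1.447; II = 2015 / 1448 ≈ 1.392; III = 2362 / 1469 ≈ 1.608.
|Δ from 1.618|: I 0.171; II 0.226; III 0.010.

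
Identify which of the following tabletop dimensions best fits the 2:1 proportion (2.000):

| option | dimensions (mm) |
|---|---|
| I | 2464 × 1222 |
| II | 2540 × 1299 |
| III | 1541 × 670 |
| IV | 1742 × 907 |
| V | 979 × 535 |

I

Ratios (long/short): I ≈ 2.016; II ≈ 1.955; III ≈ 2.300; IV ≈ 1.921; V ≈ 1.830.
2:1 ≈ 2.000; option I is nearest (Δ 0.016).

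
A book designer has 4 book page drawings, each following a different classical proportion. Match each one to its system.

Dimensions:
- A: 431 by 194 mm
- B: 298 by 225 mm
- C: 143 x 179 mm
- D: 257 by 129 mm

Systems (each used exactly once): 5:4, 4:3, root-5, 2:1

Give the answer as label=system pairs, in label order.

Ratios: A ≈ 2.222; B ≈ 1.324; C ≈ 1.252; D ≈ 1.992.
Targets: 5:4 ≈ 1.250; 4:3 ≈ 1.333; root-5 ≈ 2.236; 2:1 ≈ 2.000.

A=root-5, B=4:3, C=5:4, D=2:1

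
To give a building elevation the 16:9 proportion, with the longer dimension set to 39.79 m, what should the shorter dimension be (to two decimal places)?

22.38 m

16:9 ≈ 1.77778.
Shorter side = 39.79 ÷ 1.77778 ≈ 22.3818 → 22.38 m.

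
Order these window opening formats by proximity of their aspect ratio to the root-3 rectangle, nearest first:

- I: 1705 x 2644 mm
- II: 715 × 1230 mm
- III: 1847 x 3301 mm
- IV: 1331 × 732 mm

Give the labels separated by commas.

Ratios: I = 2644 / 1705 ≈ 1.551; II = 1230 / 715 ≈ 1.720; III = 3301 / 1847 ≈ 1.787; IV = 1331 / 732 ≈ 1.818.
|Δ from 1.732|: I 0.181; II 0.012; III 0.055; IV 0.086.

II, III, IV, I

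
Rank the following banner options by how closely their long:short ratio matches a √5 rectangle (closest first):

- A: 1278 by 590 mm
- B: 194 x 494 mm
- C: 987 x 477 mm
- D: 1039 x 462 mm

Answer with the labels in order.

Ratios: A = 1278 / 590 ≈ 2.166; B = 494 / 194 ≈ 2.546; C = 987 / 477 ≈ 2.069; D = 1039 / 462 ≈ 2.249.
|Δ from 2.236|: A 0.070; B 0.310; C 0.167; D 0.013.

D, A, C, B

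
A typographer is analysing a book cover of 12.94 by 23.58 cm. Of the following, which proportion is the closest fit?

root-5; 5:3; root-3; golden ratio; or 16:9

23.58/12.94 ≈ 1.822. Nearest candidates are 16:9 (1.778, off by 0.044) and root-3 (1.732, off by 0.090).

16:9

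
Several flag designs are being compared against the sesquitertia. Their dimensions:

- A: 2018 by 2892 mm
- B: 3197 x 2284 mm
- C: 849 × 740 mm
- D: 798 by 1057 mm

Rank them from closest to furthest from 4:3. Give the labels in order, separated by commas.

Ratios: A = 2892 / 2018 ≈ 1.433; B = 3197 / 2284 ≈ 1.400; C = 849 / 740 ≈ 1.147; D = 1057 / 798 ≈ 1.325.
|Δ from 1.333|: A 0.100; B 0.067; C 0.186; D 0.008.

D, B, A, C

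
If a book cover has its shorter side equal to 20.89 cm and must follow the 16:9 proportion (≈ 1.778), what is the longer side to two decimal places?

37.14 cm

16:9 ≈ 1.77778.
Longer side = 20.89 × 1.77778 ≈ 37.1378 → 37.14 cm.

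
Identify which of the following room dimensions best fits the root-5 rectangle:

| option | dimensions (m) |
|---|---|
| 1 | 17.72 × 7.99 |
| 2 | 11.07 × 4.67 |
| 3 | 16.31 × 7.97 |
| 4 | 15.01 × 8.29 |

Ratios (long/short): 1 ≈ 2.218; 2 ≈ 2.370; 3 ≈ 2.046; 4 ≈ 1.811.
root-5 ≈ 2.236; option 1 is nearest (Δ 0.018).

1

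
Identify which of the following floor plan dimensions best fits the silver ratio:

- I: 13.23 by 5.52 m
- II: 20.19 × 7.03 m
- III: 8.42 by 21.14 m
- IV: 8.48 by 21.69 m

I

Target silver ratio ≈ 2.414.
I: 2.397 (Δ0.017)  II: 2.872 (Δ0.458)  III: 2.511 (Δ0.097)  IV: 2.558 (Δ0.144)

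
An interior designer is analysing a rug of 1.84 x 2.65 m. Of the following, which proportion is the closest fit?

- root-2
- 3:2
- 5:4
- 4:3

root-2

Ratio = 2.65 / 1.84 ≈ 1.440.
Distances: root-2 1.414 (Δ 0.026); 3:2 1.500 (Δ 0.060); 5:4 1.250 (Δ 0.190); 4:3 1.333 (Δ 0.107).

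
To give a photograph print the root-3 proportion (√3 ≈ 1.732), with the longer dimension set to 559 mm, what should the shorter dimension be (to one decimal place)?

root-3 ≈ 1.73205.
Shorter side = 559 ÷ 1.73205 ≈ 322.739 → 322.7 mm.

322.7 mm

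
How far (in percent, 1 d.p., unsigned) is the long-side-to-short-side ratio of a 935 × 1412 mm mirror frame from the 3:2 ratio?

0.7%

Ratio = 1412 / 935 ≈ 1.5102.
Ideal 3:2 = 1.5000. |1.5102 − 1.5000| / 1.5000 ≈ 0.68% → 0.7%.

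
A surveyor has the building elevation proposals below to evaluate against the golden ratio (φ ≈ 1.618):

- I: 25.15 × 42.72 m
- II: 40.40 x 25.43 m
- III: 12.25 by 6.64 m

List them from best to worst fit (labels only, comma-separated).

II, I, III

Ratios: I = 42.72 / 25.15 ≈ 1.699; II = 40.40 / 25.43 ≈ 1.589; III = 12.25 / 6.64 ≈ 1.845.
|Δ from 1.618|: I 0.081; II 0.029; III 0.227.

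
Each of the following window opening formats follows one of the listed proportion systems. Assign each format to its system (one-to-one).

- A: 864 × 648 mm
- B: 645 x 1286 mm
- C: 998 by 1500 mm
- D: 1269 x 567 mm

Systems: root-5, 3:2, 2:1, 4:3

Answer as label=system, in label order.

A = 864/648 ≈ 1.333 → 4:3 (1.333)
B = 1286/645 ≈ 1.994 → 2:1 (2.000)
C = 1500/998 ≈ 1.503 → 3:2 (1.500)
D = 1269/567 ≈ 2.238 → root-5 (2.236)

A=4:3, B=2:1, C=3:2, D=root-5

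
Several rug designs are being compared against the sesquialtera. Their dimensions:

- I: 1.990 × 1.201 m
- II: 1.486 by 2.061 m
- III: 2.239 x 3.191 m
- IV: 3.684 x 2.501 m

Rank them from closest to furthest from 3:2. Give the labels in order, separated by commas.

IV, III, II, I

I: 1.990/1.201 ≈ 1.657 → |1.657 − 1.500| = 0.157
II: 2.061/1.486 ≈ 1.387 → |1.387 − 1.500| = 0.113
III: 3.191/2.239 ≈ 1.425 → |1.425 − 1.500| = 0.075
IV: 3.684/2.501 ≈ 1.473 → |1.473 − 1.500| = 0.027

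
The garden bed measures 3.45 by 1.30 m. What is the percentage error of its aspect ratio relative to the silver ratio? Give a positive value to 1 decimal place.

9.9%

Ratio = 3.45 / 1.30 ≈ 2.6538.
Ideal silver ratio ≈ 2.4142. |2.6538 − 2.4142| / 2.4142 ≈ 9.92% → 9.9%.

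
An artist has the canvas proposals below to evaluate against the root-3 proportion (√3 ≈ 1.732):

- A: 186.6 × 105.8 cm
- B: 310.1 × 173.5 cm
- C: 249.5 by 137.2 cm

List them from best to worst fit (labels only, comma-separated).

A: 186.6/105.8 ≈ 1.764 → |1.764 − 1.732| = 0.032
B: 310.1/173.5 ≈ 1.787 → |1.787 − 1.732| = 0.055
C: 249.5/137.2 ≈ 1.819 → |1.819 − 1.732| = 0.087

A, B, C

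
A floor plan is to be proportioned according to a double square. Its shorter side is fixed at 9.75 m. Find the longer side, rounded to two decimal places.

2:1 = 2.00000.
Longer side = 9.75 × 2.00000 ≈ 19.5000 → 19.50 m.

19.50 m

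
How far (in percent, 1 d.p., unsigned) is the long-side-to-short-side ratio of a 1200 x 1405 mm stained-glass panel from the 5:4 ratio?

6.3%

Ratio = 1405 / 1200 ≈ 1.1708.
Ideal 5:4 = 1.2500. |1.1708 − 1.2500| / 1.2500 ≈ 6.34% → 6.3%.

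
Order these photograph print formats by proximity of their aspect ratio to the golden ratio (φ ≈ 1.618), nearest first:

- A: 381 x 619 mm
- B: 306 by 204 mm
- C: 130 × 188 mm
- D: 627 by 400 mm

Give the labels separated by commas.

Ratios: A = 619 / 381 ≈ 1.625; B = 306 / 204 ≈ 1.500; C = 188 / 130 ≈ 1.446; D = 627 / 400 ≈ 1.567.
|Δ from 1.618|: A 0.007; B 0.118; C 0.172; D 0.051.

A, D, B, C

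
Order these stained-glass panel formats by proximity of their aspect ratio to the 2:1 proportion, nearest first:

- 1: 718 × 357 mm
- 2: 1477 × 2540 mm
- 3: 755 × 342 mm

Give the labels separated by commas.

Ratios: 1 = 718 / 357 ≈ 2.011; 2 = 2540 / 1477 ≈ 1.720; 3 = 755 / 342 ≈ 2.208.
|Δ from 2.000|: 1 0.011; 2 0.280; 3 0.208.

1, 3, 2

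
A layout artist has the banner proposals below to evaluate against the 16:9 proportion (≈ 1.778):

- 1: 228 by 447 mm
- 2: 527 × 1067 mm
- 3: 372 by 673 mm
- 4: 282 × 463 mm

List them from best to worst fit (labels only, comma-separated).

1: 447/228 ≈ 1.961 → |1.961 − 1.778| = 0.183
2: 1067/527 ≈ 2.025 → |2.025 − 1.778| = 0.247
3: 673/372 ≈ 1.809 → |1.809 − 1.778| = 0.031
4: 463/282 ≈ 1.642 → |1.642 − 1.778| = 0.136

3, 4, 1, 2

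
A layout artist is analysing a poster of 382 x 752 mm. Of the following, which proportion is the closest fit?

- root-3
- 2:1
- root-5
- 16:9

2:1

Ratio = 752 / 382 ≈ 1.969.
Distances: root-3 1.732 (Δ 0.237); 2:1 2.000 (Δ 0.031); root-5 2.236 (Δ 0.267); 16:9 1.778 (Δ 0.191).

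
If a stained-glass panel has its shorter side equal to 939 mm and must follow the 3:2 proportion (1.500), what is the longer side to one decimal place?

1408.5 mm

3:2 = 1.50000.
Longer side = 939 × 1.50000 ≈ 1408.500 → 1408.5 mm.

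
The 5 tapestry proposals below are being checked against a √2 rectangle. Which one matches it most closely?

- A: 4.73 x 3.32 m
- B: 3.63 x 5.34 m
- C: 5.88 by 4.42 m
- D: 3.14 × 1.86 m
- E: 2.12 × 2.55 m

A

Target root-2 ≈ 1.414.
A: 1.425 (Δ0.011)  B: 1.471 (Δ0.057)  C: 1.330 (Δ0.084)  D: 1.688 (Δ0.274)  E: 1.203 (Δ0.211)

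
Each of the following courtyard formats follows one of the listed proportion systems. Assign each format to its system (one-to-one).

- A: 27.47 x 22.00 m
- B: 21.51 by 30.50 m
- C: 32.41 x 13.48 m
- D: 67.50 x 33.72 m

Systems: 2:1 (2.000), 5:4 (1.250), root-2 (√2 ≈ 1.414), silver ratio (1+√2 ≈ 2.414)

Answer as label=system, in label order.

A=5:4, B=root-2, C=silver ratio, D=2:1

A = 27.47/22.00 ≈ 1.249 → 5:4 (1.250)
B = 30.50/21.51 ≈ 1.418 → root-2 (1.414)
C = 32.41/13.48 ≈ 2.404 → silver ratio (2.414)
D = 67.50/33.72 ≈ 2.002 → 2:1 (2.000)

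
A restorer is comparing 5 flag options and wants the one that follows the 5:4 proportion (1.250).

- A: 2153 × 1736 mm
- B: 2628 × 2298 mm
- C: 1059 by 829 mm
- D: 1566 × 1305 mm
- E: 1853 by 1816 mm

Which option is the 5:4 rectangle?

A

Target 5:4 ≈ 1.250.
A: 1.240 (Δ0.010)  B: 1.144 (Δ0.106)  C: 1.277 (Δ0.027)  D: 1.200 (Δ0.050)  E: 1.020 (Δ0.230)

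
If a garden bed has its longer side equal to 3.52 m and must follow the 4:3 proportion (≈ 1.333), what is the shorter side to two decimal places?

4:3 ≈ 1.33333.
Shorter side = 3.52 ÷ 1.33333 ≈ 2.6400 → 2.64 m.

2.64 m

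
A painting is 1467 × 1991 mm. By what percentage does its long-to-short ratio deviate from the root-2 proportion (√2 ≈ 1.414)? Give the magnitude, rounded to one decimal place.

4.0%

Ratio = 1991 / 1467 ≈ 1.3572.
Ideal root-2 ≈ 1.4142. |1.3572 − 1.4142| / 1.4142 ≈ 4.03% → 4.0%.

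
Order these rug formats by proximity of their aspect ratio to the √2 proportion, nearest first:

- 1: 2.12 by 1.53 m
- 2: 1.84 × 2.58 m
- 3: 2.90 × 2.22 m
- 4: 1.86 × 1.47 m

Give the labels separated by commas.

2, 1, 3, 4

1: 2.12/1.53 ≈ 1.386 → |1.386 − 1.414| = 0.028
2: 2.58/1.84 ≈ 1.402 → |1.402 − 1.414| = 0.012
3: 2.90/2.22 ≈ 1.306 → |1.306 − 1.414| = 0.108
4: 1.86/1.47 ≈ 1.265 → |1.265 − 1.414| = 0.149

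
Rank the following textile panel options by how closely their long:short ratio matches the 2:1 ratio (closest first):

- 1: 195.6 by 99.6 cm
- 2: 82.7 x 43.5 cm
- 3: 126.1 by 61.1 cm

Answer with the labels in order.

1, 3, 2

Ratios: 1 = 195.6 / 99.6 ≈ 1.964; 2 = 82.7 / 43.5 ≈ 1.901; 3 = 126.1 / 61.1 ≈ 2.064.
|Δ from 2.000|: 1 0.036; 2 0.099; 3 0.064.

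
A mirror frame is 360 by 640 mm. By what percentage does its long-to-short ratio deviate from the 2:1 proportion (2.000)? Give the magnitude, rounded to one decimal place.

11.1%

Ratio = 640 / 360 ≈ 1.7778.
Ideal 2:1 = 2.0000. |1.7778 − 2.0000| / 2.0000 ≈ 11.11% → 11.1%.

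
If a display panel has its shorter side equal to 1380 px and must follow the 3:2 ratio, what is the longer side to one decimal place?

3:2 = 1.50000.
Longer side = 1380 × 1.50000 ≈ 2070.000 → 2070.0 px.

2070.0 px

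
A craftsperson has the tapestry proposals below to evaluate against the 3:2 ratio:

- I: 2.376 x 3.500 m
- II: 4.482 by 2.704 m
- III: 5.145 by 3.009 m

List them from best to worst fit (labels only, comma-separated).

I: 3.500/2.376 ≈ 1.473 → |1.473 − 1.500| = 0.027
II: 4.482/2.704 ≈ 1.658 → |1.658 − 1.500| = 0.158
III: 5.145/3.009 ≈ 1.710 → |1.710 − 1.500| = 0.210

I, II, III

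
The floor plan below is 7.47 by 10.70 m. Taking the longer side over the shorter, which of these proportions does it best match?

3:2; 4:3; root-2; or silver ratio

root-2

10.70/7.47 ≈ 1.432. Nearest candidates are root-2 (1.414, off by 0.018) and 3:2 (1.500, off by 0.068).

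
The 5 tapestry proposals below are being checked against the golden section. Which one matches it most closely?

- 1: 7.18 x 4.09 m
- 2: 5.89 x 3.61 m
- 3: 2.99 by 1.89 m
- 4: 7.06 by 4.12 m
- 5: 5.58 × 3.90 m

Target golden ratio ≈ 1.618.
1: 1.756 (Δ0.138)  2: 1.632 (Δ0.014)  3: 1.582 (Δ0.036)  4: 1.714 (Δ0.096)  5: 1.431 (Δ0.187)

2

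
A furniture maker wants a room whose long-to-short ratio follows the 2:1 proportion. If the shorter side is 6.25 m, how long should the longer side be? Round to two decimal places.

2:1 = 2.00000.
Longer side = 6.25 × 2.00000 ≈ 12.5000 → 12.50 m.

12.50 m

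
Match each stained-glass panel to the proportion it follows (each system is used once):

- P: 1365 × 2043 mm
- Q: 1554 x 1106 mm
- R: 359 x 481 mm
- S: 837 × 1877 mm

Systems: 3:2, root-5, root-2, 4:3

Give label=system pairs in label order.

P=3:2, Q=root-2, R=4:3, S=root-5

P = 2043/1365 ≈ 1.497 → 3:2 (1.500)
Q = 1554/1106 ≈ 1.405 → root-2 (1.414)
R = 481/359 ≈ 1.340 → 4:3 (1.333)
S = 1877/837 ≈ 2.243 → root-5 (2.236)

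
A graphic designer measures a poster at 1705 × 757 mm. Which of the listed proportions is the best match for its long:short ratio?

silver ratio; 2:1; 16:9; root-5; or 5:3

root-5

Ratio = 1705 / 757 ≈ 2.252.
Distances: silver ratio 2.414 (Δ 0.162); 2:1 2.000 (Δ 0.252); 16:9 1.778 (Δ 0.474); root-5 2.236 (Δ 0.016); 5:3 1.667 (Δ 0.585).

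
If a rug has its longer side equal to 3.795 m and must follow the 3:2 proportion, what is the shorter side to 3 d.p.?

2.530 m

3:2 = 1.50000.
Shorter side = 3.795 ÷ 1.50000 ≈ 2.53000 → 2.530 m.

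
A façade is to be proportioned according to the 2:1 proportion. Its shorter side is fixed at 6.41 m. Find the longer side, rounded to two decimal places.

2:1 = 2.00000.
Longer side = 6.41 × 2.00000 ≈ 12.8200 → 12.82 m.

12.82 m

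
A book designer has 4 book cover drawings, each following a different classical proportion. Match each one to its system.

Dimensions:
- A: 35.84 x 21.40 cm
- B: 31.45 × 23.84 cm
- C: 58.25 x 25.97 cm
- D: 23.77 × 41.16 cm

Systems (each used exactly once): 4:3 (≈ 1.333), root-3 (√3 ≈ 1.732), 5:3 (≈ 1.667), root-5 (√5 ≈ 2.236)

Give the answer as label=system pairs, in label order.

A=5:3, B=4:3, C=root-5, D=root-3

Ratios: A ≈ 1.675; B ≈ 1.319; C ≈ 2.243; D ≈ 1.732.
Targets: 4:3 ≈ 1.333; root-3 ≈ 1.732; 5:3 ≈ 1.667; root-5 ≈ 2.236.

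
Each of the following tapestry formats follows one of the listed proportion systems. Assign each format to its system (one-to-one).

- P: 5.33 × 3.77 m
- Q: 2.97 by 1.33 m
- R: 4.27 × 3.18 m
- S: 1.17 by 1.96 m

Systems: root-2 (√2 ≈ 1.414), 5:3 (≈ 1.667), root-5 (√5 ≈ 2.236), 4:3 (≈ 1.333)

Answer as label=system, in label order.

Ratios: P ≈ 1.414; Q ≈ 2.233; R ≈ 1.343; S ≈ 1.675.
Targets: root-2 ≈ 1.414; 5:3 ≈ 1.667; root-5 ≈ 2.236; 4:3 ≈ 1.333.

P=root-2, Q=root-5, R=4:3, S=5:3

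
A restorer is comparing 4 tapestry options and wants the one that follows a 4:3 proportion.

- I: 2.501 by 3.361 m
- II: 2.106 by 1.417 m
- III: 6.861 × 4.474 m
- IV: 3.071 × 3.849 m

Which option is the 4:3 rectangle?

Target 4:3 ≈ 1.333.
I: 1.344 (Δ0.011)  II: 1.486 (Δ0.153)  III: 1.534 (Δ0.201)  IV: 1.253 (Δ0.080)

I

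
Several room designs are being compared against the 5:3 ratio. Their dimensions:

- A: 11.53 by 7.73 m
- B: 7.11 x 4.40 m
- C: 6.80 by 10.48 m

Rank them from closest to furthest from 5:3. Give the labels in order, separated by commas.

B, C, A

Ratios: A = 11.53 / 7.73 ≈ 1.492; B = 7.11 / 4.40 ≈ 1.616; C = 10.48 / 6.80 ≈ 1.541.
|Δ from 1.667|: A 0.175; B 0.051; C 0.126.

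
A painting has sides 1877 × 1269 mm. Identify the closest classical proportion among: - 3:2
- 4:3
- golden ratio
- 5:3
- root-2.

1877/1269 ≈ 1.479. Nearest candidates are 3:2 (1.500, off by 0.021) and root-2 (1.414, off by 0.065).

3:2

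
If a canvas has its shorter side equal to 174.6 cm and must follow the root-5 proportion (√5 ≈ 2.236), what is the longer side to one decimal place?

root-5 ≈ 2.23607.
Longer side = 174.6 × 2.23607 ≈ 390.418 → 390.4 cm.

390.4 cm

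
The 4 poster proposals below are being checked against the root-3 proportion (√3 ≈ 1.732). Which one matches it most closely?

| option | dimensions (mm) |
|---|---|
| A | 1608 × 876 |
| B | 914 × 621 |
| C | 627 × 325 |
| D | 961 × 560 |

Target root-3 ≈ 1.732.
A: 1.836 (Δ0.104)  B: 1.472 (Δ0.260)  C: 1.929 (Δ0.197)  D: 1.716 (Δ0.016)

D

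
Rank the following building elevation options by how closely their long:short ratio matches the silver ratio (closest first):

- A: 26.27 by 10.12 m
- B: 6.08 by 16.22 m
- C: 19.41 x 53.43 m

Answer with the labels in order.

A, B, C

Ratios: A = 26.27 / 10.12 ≈ 2.596; B = 16.22 / 6.08 ≈ 2.668; C = 53.43 / 19.41 ≈ 2.753.
|Δ from 2.414|: A 0.182; B 0.254; C 0.339.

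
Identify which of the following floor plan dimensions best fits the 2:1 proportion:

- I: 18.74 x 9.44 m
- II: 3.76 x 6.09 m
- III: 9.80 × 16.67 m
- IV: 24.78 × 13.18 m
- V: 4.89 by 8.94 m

Target 2:1 ≈ 2.000.
I: 1.985 (Δ0.015)  II: 1.620 (Δ0.380)  III: 1.701 (Δ0.299)  IV: 1.880 (Δ0.120)  V: 1.828 (Δ0.172)

I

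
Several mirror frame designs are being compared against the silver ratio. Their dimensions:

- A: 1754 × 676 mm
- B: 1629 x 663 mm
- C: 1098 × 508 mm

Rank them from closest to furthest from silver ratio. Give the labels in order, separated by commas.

B, A, C

Ratios: A = 1754 / 676 ≈ 2.595; B = 1629 / 663 ≈ 2.457; C = 1098 / 508 ≈ 2.161.
|Δ from 2.414|: A 0.181; B 0.043; C 0.253.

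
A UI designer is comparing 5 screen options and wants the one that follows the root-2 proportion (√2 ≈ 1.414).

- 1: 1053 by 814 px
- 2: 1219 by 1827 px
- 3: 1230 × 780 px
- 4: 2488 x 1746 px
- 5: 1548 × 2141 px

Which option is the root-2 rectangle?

Target root-2 ≈ 1.414.
1: 1.294 (Δ0.120)  2: 1.499 (Δ0.085)  3: 1.577 (Δ0.163)  4: 1.425 (Δ0.011)  5: 1.383 (Δ0.031)

4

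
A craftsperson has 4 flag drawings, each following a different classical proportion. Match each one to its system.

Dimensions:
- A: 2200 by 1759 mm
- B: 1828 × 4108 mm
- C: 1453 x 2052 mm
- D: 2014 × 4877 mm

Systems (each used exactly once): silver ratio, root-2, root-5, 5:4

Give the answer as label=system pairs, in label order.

A = 2200/1759 ≈ 1.251 → 5:4 (1.250)
B = 4108/1828 ≈ 2.247 → root-5 (2.236)
C = 2052/1453 ≈ 1.412 → root-2 (1.414)
D = 4877/2014 ≈ 2.422 → silver ratio (2.414)

A=5:4, B=root-5, C=root-2, D=silver ratio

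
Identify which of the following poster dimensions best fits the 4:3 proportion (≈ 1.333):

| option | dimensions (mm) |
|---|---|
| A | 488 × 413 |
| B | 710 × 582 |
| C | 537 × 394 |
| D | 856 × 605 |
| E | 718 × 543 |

E

Ratios (long/short): A ≈ 1.182; B ≈ 1.220; C ≈ 1.363; D ≈ 1.415; E ≈ 1.322.
4:3 ≈ 1.333; option E is nearest (Δ 0.011).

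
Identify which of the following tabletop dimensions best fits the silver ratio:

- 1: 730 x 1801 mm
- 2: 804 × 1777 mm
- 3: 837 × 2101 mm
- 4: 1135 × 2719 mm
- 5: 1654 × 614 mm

4

Target silver ratio ≈ 2.414.
1: 2.467 (Δ0.053)  2: 2.210 (Δ0.204)  3: 2.510 (Δ0.096)  4: 2.396 (Δ0.018)  5: 2.694 (Δ0.280)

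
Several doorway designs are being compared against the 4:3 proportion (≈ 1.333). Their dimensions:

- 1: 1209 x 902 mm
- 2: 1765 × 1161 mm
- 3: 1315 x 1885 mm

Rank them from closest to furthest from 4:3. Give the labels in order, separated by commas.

1, 3, 2

Ratios: 1 = 1209 / 902 ≈ 1.340; 2 = 1765 / 1161 ≈ 1.520; 3 = 1885 / 1315 ≈ 1.433.
|Δ from 1.333|: 1 0.007; 2 0.187; 3 0.100.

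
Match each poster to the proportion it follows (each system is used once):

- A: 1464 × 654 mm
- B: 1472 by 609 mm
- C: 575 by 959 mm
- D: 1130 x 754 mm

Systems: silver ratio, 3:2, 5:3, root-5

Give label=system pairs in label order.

Ratios: A ≈ 2.239; B ≈ 2.417; C ≈ 1.668; D ≈ 1.499.
Targets: silver ratio ≈ 2.414; 3:2 ≈ 1.500; 5:3 ≈ 1.667; root-5 ≈ 2.236.

A=root-5, B=silver ratio, C=5:3, D=3:2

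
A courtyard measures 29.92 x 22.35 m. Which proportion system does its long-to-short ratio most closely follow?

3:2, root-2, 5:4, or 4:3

Ratio = 29.92 / 22.35 ≈ 1.339.
Distances: 3:2 1.500 (Δ 0.161); root-2 1.414 (Δ 0.075); 5:4 1.250 (Δ 0.089); 4:3 1.333 (Δ 0.006).

4:3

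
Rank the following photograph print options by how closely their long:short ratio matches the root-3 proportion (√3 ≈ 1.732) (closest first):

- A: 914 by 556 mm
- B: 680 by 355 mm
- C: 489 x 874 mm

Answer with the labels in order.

C, A, B

A: 914/556 ≈ 1.644 → |1.644 − 1.732| = 0.088
B: 680/355 ≈ 1.915 → |1.915 − 1.732| = 0.183
C: 874/489 ≈ 1.787 → |1.787 − 1.732| = 0.055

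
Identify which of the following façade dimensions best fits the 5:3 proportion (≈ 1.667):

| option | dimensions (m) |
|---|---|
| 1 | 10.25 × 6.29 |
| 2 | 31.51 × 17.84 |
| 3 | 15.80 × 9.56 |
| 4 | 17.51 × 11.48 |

3

Ratios (long/short): 1 ≈ 1.630; 2 ≈ 1.766; 3 ≈ 1.653; 4 ≈ 1.525.
5:3 ≈ 1.667; option 3 is nearest (Δ 0.014).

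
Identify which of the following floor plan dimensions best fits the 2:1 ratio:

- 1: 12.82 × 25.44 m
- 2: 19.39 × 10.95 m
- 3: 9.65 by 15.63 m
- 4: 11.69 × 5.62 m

1

Target 2:1 ≈ 2.000.
1: 1.984 (Δ0.016)  2: 1.771 (Δ0.229)  3: 1.620 (Δ0.380)  4: 2.080 (Δ0.080)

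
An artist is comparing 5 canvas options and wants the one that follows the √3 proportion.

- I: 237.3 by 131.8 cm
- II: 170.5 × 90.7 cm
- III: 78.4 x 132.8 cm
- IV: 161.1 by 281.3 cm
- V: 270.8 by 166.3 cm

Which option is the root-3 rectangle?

Ratios (long/short): I ≈ 1.800; II ≈ 1.880; III ≈ 1.694; IV ≈ 1.746; V ≈ 1.628.
root-3 ≈ 1.732; option IV is nearest (Δ 0.014).

IV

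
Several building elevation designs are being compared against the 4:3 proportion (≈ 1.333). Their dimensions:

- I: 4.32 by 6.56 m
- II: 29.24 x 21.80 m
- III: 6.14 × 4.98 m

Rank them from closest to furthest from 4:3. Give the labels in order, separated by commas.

I: 6.56/4.32 ≈ 1.519 → |1.519 − 1.333| = 0.186
II: 29.24/21.80 ≈ 1.341 → |1.341 − 1.333| = 0.008
III: 6.14/4.98 ≈ 1.233 → |1.233 − 1.333| = 0.100

II, III, I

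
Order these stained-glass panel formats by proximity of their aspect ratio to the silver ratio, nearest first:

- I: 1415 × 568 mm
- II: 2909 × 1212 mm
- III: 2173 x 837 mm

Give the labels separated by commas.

II, I, III

Ratios: I = 1415 / 568 ≈ 2.491; II = 2909 / 1212 ≈ 2.400; III = 2173 / 837 ≈ 2.596.
|Δ from 2.414|: I 0.077; II 0.014; III 0.182.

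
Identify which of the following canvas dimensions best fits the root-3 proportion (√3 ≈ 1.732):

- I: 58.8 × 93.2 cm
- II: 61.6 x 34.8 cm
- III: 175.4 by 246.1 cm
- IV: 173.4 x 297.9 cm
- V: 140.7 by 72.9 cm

IV

Target root-3 ≈ 1.732.
I: 1.585 (Δ0.147)  II: 1.770 (Δ0.038)  III: 1.403 (Δ0.329)  IV: 1.718 (Δ0.014)  V: 1.930 (Δ0.198)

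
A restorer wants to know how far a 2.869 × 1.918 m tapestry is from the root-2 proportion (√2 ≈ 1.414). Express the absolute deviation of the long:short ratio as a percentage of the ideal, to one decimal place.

5.8%

Ratio = 2.869 / 1.918 ≈ 1.4958.
Ideal root-2 ≈ 1.4142. |1.4958 − 1.4142| / 1.4142 ≈ 5.77% → 5.8%.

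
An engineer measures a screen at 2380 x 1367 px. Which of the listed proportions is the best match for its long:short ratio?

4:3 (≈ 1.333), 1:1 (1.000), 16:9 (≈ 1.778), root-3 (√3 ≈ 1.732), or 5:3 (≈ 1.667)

root-3

2380/1367 ≈ 1.741. Nearest candidates are root-3 (1.732, off by 0.009) and 16:9 (1.778, off by 0.037).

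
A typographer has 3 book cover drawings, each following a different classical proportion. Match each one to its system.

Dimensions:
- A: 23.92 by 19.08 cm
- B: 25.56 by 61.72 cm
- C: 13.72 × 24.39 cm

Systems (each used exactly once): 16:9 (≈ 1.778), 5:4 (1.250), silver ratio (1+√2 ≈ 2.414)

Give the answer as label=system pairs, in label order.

A = 23.92/19.08 ≈ 1.254 → 5:4 (1.250)
B = 61.72/25.56 ≈ 2.415 → silver ratio (2.414)
C = 24.39/13.72 ≈ 1.778 → 16:9 (1.778)

A=5:4, B=silver ratio, C=16:9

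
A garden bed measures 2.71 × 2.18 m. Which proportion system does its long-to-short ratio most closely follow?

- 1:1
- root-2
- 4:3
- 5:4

2.71/2.18 ≈ 1.243. Nearest candidates are 5:4 (1.250, off by 0.007) and 4:3 (1.333, off by 0.090).

5:4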